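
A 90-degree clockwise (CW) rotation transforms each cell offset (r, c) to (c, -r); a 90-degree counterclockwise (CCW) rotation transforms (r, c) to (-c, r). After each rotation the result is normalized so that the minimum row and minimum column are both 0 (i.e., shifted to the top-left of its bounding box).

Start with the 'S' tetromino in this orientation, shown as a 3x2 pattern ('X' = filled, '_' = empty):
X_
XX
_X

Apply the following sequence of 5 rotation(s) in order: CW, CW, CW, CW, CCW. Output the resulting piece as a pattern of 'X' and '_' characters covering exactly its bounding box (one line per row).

Start:
X_
XX
_X
After rotation 1 (CW):
_XX
XX_
After rotation 2 (CW):
X_
XX
_X
After rotation 3 (CW):
_XX
XX_
After rotation 4 (CW):
X_
XX
_X
After rotation 5 (CCW):
_XX
XX_

Answer: _XX
XX_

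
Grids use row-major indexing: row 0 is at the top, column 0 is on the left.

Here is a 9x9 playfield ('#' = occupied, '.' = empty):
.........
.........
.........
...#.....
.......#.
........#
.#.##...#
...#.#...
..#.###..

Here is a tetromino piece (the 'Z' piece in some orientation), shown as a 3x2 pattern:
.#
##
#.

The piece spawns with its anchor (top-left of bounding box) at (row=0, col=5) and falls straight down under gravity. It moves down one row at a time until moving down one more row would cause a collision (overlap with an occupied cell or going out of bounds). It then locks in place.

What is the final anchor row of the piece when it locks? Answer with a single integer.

Answer: 4

Derivation:
Spawn at (row=0, col=5). Try each row:
  row 0: fits
  row 1: fits
  row 2: fits
  row 3: fits
  row 4: fits
  row 5: blocked -> lock at row 4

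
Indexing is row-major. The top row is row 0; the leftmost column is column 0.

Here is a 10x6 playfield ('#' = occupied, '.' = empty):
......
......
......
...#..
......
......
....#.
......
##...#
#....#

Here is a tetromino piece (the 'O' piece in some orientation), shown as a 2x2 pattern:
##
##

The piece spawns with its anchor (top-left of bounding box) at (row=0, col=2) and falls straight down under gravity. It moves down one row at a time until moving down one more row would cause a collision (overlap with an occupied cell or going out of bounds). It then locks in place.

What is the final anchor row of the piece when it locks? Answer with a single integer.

Answer: 1

Derivation:
Spawn at (row=0, col=2). Try each row:
  row 0: fits
  row 1: fits
  row 2: blocked -> lock at row 1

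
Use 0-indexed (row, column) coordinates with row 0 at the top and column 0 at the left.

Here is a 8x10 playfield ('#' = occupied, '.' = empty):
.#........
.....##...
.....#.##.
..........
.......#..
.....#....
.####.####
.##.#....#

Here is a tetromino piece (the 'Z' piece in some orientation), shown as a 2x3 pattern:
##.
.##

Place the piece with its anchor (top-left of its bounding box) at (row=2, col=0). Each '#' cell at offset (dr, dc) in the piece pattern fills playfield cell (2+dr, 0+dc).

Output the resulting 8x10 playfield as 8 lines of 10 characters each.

Answer: .#........
.....##...
##...#.##.
.##.......
.......#..
.....#....
.####.####
.##.#....#

Derivation:
Fill (2+0,0+0) = (2,0)
Fill (2+0,0+1) = (2,1)
Fill (2+1,0+1) = (3,1)
Fill (2+1,0+2) = (3,2)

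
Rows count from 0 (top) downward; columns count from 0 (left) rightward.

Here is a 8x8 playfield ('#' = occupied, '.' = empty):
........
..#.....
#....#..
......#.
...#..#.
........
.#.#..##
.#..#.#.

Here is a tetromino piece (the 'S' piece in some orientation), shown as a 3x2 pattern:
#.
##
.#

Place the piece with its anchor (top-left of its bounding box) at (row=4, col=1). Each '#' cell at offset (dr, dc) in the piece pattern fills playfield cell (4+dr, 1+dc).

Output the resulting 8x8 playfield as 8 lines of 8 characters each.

Fill (4+0,1+0) = (4,1)
Fill (4+1,1+0) = (5,1)
Fill (4+1,1+1) = (5,2)
Fill (4+2,1+1) = (6,2)

Answer: ........
..#.....
#....#..
......#.
.#.#..#.
.##.....
.###..##
.#..#.#.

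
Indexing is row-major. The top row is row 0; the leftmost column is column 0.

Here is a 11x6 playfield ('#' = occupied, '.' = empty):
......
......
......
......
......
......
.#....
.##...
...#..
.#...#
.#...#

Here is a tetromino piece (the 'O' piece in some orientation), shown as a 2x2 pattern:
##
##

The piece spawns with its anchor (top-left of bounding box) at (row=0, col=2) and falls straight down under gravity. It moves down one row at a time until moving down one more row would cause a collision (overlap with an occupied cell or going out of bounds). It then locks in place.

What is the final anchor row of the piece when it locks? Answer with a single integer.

Spawn at (row=0, col=2). Try each row:
  row 0: fits
  row 1: fits
  row 2: fits
  row 3: fits
  row 4: fits
  row 5: fits
  row 6: blocked -> lock at row 5

Answer: 5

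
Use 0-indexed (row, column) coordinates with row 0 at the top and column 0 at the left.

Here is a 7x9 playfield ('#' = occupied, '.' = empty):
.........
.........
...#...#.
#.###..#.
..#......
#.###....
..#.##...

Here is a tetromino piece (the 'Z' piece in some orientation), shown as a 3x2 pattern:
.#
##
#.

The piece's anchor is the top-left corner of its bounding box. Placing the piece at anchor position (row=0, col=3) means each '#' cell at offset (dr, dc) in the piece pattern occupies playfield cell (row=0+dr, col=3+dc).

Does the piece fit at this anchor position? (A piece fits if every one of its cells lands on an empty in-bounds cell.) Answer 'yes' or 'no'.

Check each piece cell at anchor (0, 3):
  offset (0,1) -> (0,4): empty -> OK
  offset (1,0) -> (1,3): empty -> OK
  offset (1,1) -> (1,4): empty -> OK
  offset (2,0) -> (2,3): occupied ('#') -> FAIL
All cells valid: no

Answer: no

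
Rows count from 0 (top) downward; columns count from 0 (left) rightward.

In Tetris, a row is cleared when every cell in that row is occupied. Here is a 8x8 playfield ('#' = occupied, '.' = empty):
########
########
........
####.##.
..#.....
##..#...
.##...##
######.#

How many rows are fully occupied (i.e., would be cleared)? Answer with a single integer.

Check each row:
  row 0: 0 empty cells -> FULL (clear)
  row 1: 0 empty cells -> FULL (clear)
  row 2: 8 empty cells -> not full
  row 3: 2 empty cells -> not full
  row 4: 7 empty cells -> not full
  row 5: 5 empty cells -> not full
  row 6: 4 empty cells -> not full
  row 7: 1 empty cell -> not full
Total rows cleared: 2

Answer: 2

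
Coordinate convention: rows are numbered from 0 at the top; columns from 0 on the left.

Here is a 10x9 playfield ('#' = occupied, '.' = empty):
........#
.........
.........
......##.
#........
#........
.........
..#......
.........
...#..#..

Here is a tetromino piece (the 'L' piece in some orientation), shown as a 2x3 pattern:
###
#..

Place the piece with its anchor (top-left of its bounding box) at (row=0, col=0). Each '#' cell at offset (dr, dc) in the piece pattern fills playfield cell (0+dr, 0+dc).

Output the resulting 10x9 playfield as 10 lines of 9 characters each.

Fill (0+0,0+0) = (0,0)
Fill (0+0,0+1) = (0,1)
Fill (0+0,0+2) = (0,2)
Fill (0+1,0+0) = (1,0)

Answer: ###.....#
#........
.........
......##.
#........
#........
.........
..#......
.........
...#..#..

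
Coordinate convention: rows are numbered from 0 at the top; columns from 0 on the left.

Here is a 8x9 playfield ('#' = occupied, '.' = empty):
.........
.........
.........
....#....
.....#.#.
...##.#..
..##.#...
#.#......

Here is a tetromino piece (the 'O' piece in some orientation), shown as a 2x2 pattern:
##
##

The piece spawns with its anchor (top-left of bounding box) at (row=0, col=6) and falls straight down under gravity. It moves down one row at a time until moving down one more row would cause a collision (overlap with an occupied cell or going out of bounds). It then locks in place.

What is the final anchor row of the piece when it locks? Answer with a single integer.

Answer: 2

Derivation:
Spawn at (row=0, col=6). Try each row:
  row 0: fits
  row 1: fits
  row 2: fits
  row 3: blocked -> lock at row 2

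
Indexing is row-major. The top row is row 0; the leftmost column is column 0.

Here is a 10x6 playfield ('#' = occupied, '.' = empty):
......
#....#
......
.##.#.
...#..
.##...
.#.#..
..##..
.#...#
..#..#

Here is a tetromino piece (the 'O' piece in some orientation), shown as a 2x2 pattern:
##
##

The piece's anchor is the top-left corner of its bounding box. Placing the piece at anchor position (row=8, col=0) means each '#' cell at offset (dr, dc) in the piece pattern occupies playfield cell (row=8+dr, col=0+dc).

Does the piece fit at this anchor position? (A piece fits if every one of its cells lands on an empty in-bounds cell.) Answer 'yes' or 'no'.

Answer: no

Derivation:
Check each piece cell at anchor (8, 0):
  offset (0,0) -> (8,0): empty -> OK
  offset (0,1) -> (8,1): occupied ('#') -> FAIL
  offset (1,0) -> (9,0): empty -> OK
  offset (1,1) -> (9,1): empty -> OK
All cells valid: no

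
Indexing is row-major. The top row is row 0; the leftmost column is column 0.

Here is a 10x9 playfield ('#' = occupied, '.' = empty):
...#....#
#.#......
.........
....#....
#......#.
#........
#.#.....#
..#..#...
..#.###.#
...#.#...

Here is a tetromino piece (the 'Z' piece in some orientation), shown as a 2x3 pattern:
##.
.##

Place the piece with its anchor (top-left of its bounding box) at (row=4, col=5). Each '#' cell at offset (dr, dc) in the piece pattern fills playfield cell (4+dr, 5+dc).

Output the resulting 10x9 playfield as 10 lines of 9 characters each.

Answer: ...#....#
#.#......
.........
....#....
#....###.
#.....##.
#.#.....#
..#..#...
..#.###.#
...#.#...

Derivation:
Fill (4+0,5+0) = (4,5)
Fill (4+0,5+1) = (4,6)
Fill (4+1,5+1) = (5,6)
Fill (4+1,5+2) = (5,7)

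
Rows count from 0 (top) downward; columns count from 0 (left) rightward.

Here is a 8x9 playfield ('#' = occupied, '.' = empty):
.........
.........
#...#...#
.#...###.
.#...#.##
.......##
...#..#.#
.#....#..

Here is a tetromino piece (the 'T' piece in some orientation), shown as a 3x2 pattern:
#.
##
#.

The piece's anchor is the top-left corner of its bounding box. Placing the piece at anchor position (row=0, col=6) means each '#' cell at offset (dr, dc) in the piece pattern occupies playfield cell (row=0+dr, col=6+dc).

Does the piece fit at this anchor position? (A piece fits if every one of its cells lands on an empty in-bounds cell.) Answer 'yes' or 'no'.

Answer: yes

Derivation:
Check each piece cell at anchor (0, 6):
  offset (0,0) -> (0,6): empty -> OK
  offset (1,0) -> (1,6): empty -> OK
  offset (1,1) -> (1,7): empty -> OK
  offset (2,0) -> (2,6): empty -> OK
All cells valid: yes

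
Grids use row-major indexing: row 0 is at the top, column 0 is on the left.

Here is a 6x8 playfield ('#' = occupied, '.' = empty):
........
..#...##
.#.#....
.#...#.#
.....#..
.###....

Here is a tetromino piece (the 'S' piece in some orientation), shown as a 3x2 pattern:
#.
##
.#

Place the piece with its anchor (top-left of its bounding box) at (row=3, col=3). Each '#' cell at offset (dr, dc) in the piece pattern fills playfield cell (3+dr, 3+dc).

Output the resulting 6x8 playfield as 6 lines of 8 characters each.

Fill (3+0,3+0) = (3,3)
Fill (3+1,3+0) = (4,3)
Fill (3+1,3+1) = (4,4)
Fill (3+2,3+1) = (5,4)

Answer: ........
..#...##
.#.#....
.#.#.#.#
...###..
.####...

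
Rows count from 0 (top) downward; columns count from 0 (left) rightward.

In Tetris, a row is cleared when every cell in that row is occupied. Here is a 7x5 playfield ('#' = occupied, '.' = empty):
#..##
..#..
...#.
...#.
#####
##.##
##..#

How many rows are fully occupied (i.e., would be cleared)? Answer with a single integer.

Check each row:
  row 0: 2 empty cells -> not full
  row 1: 4 empty cells -> not full
  row 2: 4 empty cells -> not full
  row 3: 4 empty cells -> not full
  row 4: 0 empty cells -> FULL (clear)
  row 5: 1 empty cell -> not full
  row 6: 2 empty cells -> not full
Total rows cleared: 1

Answer: 1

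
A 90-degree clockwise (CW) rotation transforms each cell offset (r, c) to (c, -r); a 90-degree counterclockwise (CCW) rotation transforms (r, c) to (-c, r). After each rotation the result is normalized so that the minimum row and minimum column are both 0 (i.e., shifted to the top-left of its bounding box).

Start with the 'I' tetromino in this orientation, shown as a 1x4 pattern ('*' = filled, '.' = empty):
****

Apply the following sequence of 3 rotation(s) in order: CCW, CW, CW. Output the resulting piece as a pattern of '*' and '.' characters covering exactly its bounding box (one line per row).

Answer: *
*
*
*

Derivation:
Start:
****
After rotation 1 (CCW):
*
*
*
*
After rotation 2 (CW):
****
After rotation 3 (CW):
*
*
*
*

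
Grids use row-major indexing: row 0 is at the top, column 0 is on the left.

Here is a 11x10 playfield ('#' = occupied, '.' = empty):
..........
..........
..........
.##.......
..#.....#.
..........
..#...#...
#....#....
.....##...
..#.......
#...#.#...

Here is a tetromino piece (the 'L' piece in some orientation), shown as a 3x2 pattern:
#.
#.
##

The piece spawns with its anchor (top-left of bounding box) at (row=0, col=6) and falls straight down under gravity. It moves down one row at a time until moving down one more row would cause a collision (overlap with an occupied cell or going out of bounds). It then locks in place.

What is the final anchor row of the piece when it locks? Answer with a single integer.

Answer: 3

Derivation:
Spawn at (row=0, col=6). Try each row:
  row 0: fits
  row 1: fits
  row 2: fits
  row 3: fits
  row 4: blocked -> lock at row 3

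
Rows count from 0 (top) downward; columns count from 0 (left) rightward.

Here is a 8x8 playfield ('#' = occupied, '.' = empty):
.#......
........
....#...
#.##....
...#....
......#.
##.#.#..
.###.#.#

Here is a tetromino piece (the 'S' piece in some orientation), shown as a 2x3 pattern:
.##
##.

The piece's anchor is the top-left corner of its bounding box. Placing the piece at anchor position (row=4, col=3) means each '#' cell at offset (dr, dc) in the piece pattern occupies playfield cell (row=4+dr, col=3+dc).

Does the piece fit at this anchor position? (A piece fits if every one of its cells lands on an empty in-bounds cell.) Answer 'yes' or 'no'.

Answer: yes

Derivation:
Check each piece cell at anchor (4, 3):
  offset (0,1) -> (4,4): empty -> OK
  offset (0,2) -> (4,5): empty -> OK
  offset (1,0) -> (5,3): empty -> OK
  offset (1,1) -> (5,4): empty -> OK
All cells valid: yes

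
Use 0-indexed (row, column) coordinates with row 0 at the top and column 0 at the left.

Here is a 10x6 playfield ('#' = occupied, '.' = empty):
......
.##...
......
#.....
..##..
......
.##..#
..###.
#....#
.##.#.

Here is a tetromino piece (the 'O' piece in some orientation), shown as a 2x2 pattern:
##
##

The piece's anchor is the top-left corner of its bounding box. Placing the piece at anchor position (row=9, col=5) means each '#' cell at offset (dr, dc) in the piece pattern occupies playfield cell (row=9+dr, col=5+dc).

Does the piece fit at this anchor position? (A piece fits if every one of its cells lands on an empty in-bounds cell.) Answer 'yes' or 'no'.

Check each piece cell at anchor (9, 5):
  offset (0,0) -> (9,5): empty -> OK
  offset (0,1) -> (9,6): out of bounds -> FAIL
  offset (1,0) -> (10,5): out of bounds -> FAIL
  offset (1,1) -> (10,6): out of bounds -> FAIL
All cells valid: no

Answer: no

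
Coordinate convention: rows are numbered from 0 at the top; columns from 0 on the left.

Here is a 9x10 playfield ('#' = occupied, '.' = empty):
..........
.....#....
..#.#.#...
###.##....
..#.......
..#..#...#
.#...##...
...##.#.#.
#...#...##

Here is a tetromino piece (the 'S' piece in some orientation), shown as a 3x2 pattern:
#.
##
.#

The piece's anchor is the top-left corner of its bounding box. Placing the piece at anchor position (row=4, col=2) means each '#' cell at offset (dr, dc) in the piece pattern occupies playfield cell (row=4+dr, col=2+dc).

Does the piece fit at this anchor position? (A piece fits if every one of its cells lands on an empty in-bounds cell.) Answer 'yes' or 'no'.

Check each piece cell at anchor (4, 2):
  offset (0,0) -> (4,2): occupied ('#') -> FAIL
  offset (1,0) -> (5,2): occupied ('#') -> FAIL
  offset (1,1) -> (5,3): empty -> OK
  offset (2,1) -> (6,3): empty -> OK
All cells valid: no

Answer: no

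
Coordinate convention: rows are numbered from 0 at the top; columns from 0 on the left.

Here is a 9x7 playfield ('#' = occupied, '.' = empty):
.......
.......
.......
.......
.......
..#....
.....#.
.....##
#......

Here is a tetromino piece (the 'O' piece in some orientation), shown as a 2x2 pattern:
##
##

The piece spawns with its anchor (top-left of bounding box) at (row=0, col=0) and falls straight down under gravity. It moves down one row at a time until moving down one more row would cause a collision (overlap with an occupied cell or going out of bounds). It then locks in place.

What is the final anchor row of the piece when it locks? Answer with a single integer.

Spawn at (row=0, col=0). Try each row:
  row 0: fits
  row 1: fits
  row 2: fits
  row 3: fits
  row 4: fits
  row 5: fits
  row 6: fits
  row 7: blocked -> lock at row 6

Answer: 6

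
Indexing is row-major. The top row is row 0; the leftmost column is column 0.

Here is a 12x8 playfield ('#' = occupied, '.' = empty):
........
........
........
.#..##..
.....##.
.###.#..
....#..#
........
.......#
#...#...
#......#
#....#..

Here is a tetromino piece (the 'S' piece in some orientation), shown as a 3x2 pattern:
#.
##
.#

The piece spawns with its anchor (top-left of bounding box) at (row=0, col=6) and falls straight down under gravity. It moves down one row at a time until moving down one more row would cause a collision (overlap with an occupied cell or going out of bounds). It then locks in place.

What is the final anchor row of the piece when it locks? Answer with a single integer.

Answer: 2

Derivation:
Spawn at (row=0, col=6). Try each row:
  row 0: fits
  row 1: fits
  row 2: fits
  row 3: blocked -> lock at row 2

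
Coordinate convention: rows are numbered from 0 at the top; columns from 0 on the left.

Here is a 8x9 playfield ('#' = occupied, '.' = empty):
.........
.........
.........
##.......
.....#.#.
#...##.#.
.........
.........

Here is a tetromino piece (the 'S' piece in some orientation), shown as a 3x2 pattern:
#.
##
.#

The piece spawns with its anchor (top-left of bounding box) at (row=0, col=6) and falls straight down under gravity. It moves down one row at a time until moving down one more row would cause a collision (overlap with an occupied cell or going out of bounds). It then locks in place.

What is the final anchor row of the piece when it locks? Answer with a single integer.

Answer: 1

Derivation:
Spawn at (row=0, col=6). Try each row:
  row 0: fits
  row 1: fits
  row 2: blocked -> lock at row 1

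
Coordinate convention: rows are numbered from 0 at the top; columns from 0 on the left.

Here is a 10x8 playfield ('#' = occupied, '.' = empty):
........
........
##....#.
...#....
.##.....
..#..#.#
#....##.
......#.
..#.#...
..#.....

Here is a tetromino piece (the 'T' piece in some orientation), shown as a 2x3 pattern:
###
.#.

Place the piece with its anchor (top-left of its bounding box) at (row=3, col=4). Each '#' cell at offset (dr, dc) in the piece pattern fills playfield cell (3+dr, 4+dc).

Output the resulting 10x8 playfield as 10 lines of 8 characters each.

Answer: ........
........
##....#.
...####.
.##..#..
..#..#.#
#....##.
......#.
..#.#...
..#.....

Derivation:
Fill (3+0,4+0) = (3,4)
Fill (3+0,4+1) = (3,5)
Fill (3+0,4+2) = (3,6)
Fill (3+1,4+1) = (4,5)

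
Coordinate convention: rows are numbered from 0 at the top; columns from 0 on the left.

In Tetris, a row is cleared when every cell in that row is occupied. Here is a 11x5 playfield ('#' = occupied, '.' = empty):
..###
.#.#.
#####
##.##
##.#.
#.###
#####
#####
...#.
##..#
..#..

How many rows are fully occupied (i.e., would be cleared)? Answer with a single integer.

Check each row:
  row 0: 2 empty cells -> not full
  row 1: 3 empty cells -> not full
  row 2: 0 empty cells -> FULL (clear)
  row 3: 1 empty cell -> not full
  row 4: 2 empty cells -> not full
  row 5: 1 empty cell -> not full
  row 6: 0 empty cells -> FULL (clear)
  row 7: 0 empty cells -> FULL (clear)
  row 8: 4 empty cells -> not full
  row 9: 2 empty cells -> not full
  row 10: 4 empty cells -> not full
Total rows cleared: 3

Answer: 3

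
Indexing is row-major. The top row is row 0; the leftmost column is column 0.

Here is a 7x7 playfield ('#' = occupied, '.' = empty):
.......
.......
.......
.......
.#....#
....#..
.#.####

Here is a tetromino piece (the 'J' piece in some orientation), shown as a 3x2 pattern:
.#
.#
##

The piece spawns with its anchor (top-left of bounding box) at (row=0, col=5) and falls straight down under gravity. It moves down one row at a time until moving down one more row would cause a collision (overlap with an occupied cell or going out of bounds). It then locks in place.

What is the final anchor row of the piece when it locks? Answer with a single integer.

Answer: 1

Derivation:
Spawn at (row=0, col=5). Try each row:
  row 0: fits
  row 1: fits
  row 2: blocked -> lock at row 1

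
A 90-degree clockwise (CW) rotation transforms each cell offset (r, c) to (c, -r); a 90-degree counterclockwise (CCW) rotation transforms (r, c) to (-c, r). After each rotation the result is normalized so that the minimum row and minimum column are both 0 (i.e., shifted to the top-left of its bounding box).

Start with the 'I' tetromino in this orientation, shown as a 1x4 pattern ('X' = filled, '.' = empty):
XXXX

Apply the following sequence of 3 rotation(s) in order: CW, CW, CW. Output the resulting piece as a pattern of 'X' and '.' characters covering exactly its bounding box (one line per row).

Start:
XXXX
After rotation 1 (CW):
X
X
X
X
After rotation 2 (CW):
XXXX
After rotation 3 (CW):
X
X
X
X

Answer: X
X
X
X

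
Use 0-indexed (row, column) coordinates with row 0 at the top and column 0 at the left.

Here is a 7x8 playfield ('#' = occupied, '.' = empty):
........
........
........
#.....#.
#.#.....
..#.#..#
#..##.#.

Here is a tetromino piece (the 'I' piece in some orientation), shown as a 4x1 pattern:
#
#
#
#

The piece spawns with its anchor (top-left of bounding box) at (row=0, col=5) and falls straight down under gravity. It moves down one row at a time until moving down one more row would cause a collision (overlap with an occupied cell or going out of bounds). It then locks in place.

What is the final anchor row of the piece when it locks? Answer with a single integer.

Answer: 3

Derivation:
Spawn at (row=0, col=5). Try each row:
  row 0: fits
  row 1: fits
  row 2: fits
  row 3: fits
  row 4: blocked -> lock at row 3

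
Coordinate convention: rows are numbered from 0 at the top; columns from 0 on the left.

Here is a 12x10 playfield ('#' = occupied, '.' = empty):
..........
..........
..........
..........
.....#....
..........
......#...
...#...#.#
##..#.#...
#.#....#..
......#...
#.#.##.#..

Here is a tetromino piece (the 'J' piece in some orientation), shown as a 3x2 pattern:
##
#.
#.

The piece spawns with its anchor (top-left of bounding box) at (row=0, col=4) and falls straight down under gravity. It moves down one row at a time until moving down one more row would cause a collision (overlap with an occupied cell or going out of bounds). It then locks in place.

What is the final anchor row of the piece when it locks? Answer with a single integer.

Answer: 3

Derivation:
Spawn at (row=0, col=4). Try each row:
  row 0: fits
  row 1: fits
  row 2: fits
  row 3: fits
  row 4: blocked -> lock at row 3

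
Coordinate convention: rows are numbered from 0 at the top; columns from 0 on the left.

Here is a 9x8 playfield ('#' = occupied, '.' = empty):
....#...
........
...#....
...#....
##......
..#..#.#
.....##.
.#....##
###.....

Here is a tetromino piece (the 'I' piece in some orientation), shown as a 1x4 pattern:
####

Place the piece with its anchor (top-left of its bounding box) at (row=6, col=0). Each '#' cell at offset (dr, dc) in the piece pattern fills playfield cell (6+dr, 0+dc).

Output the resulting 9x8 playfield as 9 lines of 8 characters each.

Answer: ....#...
........
...#....
...#....
##......
..#..#.#
####.##.
.#....##
###.....

Derivation:
Fill (6+0,0+0) = (6,0)
Fill (6+0,0+1) = (6,1)
Fill (6+0,0+2) = (6,2)
Fill (6+0,0+3) = (6,3)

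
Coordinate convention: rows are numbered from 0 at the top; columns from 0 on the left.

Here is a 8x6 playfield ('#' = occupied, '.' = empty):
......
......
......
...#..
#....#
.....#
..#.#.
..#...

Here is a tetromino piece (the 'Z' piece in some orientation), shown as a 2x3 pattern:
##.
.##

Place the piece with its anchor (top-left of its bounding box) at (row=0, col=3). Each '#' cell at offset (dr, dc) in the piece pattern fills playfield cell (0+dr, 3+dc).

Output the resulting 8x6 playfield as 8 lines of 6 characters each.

Answer: ...##.
....##
......
...#..
#....#
.....#
..#.#.
..#...

Derivation:
Fill (0+0,3+0) = (0,3)
Fill (0+0,3+1) = (0,4)
Fill (0+1,3+1) = (1,4)
Fill (0+1,3+2) = (1,5)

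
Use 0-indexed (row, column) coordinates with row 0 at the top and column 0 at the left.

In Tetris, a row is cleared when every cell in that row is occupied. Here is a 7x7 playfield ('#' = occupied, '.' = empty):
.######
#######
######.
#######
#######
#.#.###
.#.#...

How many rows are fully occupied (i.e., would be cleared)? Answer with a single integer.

Answer: 3

Derivation:
Check each row:
  row 0: 1 empty cell -> not full
  row 1: 0 empty cells -> FULL (clear)
  row 2: 1 empty cell -> not full
  row 3: 0 empty cells -> FULL (clear)
  row 4: 0 empty cells -> FULL (clear)
  row 5: 2 empty cells -> not full
  row 6: 5 empty cells -> not full
Total rows cleared: 3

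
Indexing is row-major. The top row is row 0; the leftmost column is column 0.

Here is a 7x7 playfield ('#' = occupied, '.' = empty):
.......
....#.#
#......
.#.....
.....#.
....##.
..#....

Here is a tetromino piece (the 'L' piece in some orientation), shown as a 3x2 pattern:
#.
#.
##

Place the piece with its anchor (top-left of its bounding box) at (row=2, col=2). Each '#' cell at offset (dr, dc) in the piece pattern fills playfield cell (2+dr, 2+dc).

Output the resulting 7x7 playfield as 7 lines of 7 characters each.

Fill (2+0,2+0) = (2,2)
Fill (2+1,2+0) = (3,2)
Fill (2+2,2+0) = (4,2)
Fill (2+2,2+1) = (4,3)

Answer: .......
....#.#
#.#....
.##....
..##.#.
....##.
..#....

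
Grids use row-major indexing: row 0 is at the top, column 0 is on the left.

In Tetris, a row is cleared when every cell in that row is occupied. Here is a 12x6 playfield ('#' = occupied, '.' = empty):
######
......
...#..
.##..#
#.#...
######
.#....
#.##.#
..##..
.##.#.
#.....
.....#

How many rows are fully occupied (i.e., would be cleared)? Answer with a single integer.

Answer: 2

Derivation:
Check each row:
  row 0: 0 empty cells -> FULL (clear)
  row 1: 6 empty cells -> not full
  row 2: 5 empty cells -> not full
  row 3: 3 empty cells -> not full
  row 4: 4 empty cells -> not full
  row 5: 0 empty cells -> FULL (clear)
  row 6: 5 empty cells -> not full
  row 7: 2 empty cells -> not full
  row 8: 4 empty cells -> not full
  row 9: 3 empty cells -> not full
  row 10: 5 empty cells -> not full
  row 11: 5 empty cells -> not full
Total rows cleared: 2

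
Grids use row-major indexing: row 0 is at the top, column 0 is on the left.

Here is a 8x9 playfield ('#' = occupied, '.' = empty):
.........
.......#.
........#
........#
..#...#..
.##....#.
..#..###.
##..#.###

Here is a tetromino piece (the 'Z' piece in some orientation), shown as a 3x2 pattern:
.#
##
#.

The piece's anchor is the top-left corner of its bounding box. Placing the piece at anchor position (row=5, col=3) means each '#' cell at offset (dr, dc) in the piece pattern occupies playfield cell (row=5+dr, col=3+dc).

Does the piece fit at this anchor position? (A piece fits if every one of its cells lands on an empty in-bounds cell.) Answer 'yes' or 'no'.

Check each piece cell at anchor (5, 3):
  offset (0,1) -> (5,4): empty -> OK
  offset (1,0) -> (6,3): empty -> OK
  offset (1,1) -> (6,4): empty -> OK
  offset (2,0) -> (7,3): empty -> OK
All cells valid: yes

Answer: yes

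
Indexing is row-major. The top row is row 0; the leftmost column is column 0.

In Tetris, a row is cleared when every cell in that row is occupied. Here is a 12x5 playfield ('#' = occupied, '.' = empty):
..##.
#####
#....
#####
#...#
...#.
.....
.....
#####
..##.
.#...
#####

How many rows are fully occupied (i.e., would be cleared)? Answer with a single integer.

Check each row:
  row 0: 3 empty cells -> not full
  row 1: 0 empty cells -> FULL (clear)
  row 2: 4 empty cells -> not full
  row 3: 0 empty cells -> FULL (clear)
  row 4: 3 empty cells -> not full
  row 5: 4 empty cells -> not full
  row 6: 5 empty cells -> not full
  row 7: 5 empty cells -> not full
  row 8: 0 empty cells -> FULL (clear)
  row 9: 3 empty cells -> not full
  row 10: 4 empty cells -> not full
  row 11: 0 empty cells -> FULL (clear)
Total rows cleared: 4

Answer: 4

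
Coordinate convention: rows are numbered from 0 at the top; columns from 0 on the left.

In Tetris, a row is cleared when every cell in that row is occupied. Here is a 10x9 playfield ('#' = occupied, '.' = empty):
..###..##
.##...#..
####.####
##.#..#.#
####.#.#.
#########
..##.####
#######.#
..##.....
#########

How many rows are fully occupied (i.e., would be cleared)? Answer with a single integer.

Answer: 2

Derivation:
Check each row:
  row 0: 4 empty cells -> not full
  row 1: 6 empty cells -> not full
  row 2: 1 empty cell -> not full
  row 3: 4 empty cells -> not full
  row 4: 3 empty cells -> not full
  row 5: 0 empty cells -> FULL (clear)
  row 6: 3 empty cells -> not full
  row 7: 1 empty cell -> not full
  row 8: 7 empty cells -> not full
  row 9: 0 empty cells -> FULL (clear)
Total rows cleared: 2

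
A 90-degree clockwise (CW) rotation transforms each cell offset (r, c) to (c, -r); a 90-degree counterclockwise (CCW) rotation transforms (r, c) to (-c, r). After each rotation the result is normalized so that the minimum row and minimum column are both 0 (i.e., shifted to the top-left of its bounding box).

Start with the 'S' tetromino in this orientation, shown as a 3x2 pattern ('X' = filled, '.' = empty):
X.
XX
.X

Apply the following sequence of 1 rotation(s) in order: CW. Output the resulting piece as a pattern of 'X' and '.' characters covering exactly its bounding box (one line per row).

Start:
X.
XX
.X
After rotation 1 (CW):
.XX
XX.

Answer: .XX
XX.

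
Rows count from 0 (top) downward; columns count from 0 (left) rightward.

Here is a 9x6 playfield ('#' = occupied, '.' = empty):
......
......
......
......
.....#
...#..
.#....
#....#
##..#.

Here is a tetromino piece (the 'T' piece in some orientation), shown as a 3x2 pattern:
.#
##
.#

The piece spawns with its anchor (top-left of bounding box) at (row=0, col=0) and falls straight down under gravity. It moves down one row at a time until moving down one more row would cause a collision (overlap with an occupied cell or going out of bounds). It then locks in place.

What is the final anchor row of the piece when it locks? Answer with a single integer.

Spawn at (row=0, col=0). Try each row:
  row 0: fits
  row 1: fits
  row 2: fits
  row 3: fits
  row 4: blocked -> lock at row 3

Answer: 3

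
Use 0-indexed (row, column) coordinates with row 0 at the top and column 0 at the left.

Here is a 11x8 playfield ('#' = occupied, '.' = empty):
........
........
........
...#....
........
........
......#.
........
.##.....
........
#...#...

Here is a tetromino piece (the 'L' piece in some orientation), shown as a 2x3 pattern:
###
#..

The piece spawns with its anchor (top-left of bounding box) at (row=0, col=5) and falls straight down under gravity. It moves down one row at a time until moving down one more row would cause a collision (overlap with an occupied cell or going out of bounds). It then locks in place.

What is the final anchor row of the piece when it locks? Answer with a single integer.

Spawn at (row=0, col=5). Try each row:
  row 0: fits
  row 1: fits
  row 2: fits
  row 3: fits
  row 4: fits
  row 5: fits
  row 6: blocked -> lock at row 5

Answer: 5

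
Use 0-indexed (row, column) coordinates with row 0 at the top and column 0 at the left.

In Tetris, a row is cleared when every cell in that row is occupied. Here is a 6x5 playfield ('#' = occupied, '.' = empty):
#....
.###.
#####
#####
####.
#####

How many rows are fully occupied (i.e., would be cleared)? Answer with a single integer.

Check each row:
  row 0: 4 empty cells -> not full
  row 1: 2 empty cells -> not full
  row 2: 0 empty cells -> FULL (clear)
  row 3: 0 empty cells -> FULL (clear)
  row 4: 1 empty cell -> not full
  row 5: 0 empty cells -> FULL (clear)
Total rows cleared: 3

Answer: 3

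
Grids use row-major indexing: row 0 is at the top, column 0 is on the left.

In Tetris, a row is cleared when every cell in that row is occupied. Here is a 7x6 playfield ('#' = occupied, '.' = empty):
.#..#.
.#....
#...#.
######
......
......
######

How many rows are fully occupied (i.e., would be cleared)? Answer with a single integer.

Check each row:
  row 0: 4 empty cells -> not full
  row 1: 5 empty cells -> not full
  row 2: 4 empty cells -> not full
  row 3: 0 empty cells -> FULL (clear)
  row 4: 6 empty cells -> not full
  row 5: 6 empty cells -> not full
  row 6: 0 empty cells -> FULL (clear)
Total rows cleared: 2

Answer: 2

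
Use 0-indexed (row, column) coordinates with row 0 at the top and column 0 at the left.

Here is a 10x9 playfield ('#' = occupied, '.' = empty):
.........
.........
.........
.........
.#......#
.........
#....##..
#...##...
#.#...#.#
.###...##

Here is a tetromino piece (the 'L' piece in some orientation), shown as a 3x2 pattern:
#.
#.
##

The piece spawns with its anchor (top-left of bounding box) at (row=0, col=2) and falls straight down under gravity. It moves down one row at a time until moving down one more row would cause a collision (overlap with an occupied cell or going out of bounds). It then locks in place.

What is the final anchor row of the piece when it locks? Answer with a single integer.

Answer: 5

Derivation:
Spawn at (row=0, col=2). Try each row:
  row 0: fits
  row 1: fits
  row 2: fits
  row 3: fits
  row 4: fits
  row 5: fits
  row 6: blocked -> lock at row 5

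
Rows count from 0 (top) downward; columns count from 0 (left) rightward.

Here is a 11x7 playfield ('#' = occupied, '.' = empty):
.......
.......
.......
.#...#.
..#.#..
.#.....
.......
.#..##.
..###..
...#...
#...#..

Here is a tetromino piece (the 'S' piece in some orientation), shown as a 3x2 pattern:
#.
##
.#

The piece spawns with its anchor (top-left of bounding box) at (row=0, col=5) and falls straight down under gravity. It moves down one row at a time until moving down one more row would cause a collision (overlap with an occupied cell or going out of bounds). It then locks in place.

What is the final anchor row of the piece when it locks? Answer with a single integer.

Answer: 1

Derivation:
Spawn at (row=0, col=5). Try each row:
  row 0: fits
  row 1: fits
  row 2: blocked -> lock at row 1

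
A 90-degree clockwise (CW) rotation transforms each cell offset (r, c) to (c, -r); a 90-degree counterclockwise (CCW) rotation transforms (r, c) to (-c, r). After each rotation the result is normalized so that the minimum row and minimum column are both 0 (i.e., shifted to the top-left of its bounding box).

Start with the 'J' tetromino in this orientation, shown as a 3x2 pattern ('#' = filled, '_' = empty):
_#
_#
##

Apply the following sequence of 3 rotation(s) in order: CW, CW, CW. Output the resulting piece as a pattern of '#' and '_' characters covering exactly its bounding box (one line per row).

Answer: ###
__#

Derivation:
Start:
_#
_#
##
After rotation 1 (CW):
#__
###
After rotation 2 (CW):
##
#_
#_
After rotation 3 (CW):
###
__#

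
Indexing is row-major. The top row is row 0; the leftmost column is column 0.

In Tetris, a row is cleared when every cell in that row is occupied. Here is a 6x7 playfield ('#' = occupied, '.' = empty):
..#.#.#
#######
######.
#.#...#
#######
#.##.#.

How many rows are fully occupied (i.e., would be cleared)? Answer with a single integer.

Answer: 2

Derivation:
Check each row:
  row 0: 4 empty cells -> not full
  row 1: 0 empty cells -> FULL (clear)
  row 2: 1 empty cell -> not full
  row 3: 4 empty cells -> not full
  row 4: 0 empty cells -> FULL (clear)
  row 5: 3 empty cells -> not full
Total rows cleared: 2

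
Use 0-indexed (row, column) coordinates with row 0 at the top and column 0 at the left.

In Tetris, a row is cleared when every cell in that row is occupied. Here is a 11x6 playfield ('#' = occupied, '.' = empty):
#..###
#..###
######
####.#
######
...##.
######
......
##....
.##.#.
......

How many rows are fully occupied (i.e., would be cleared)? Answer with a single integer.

Answer: 3

Derivation:
Check each row:
  row 0: 2 empty cells -> not full
  row 1: 2 empty cells -> not full
  row 2: 0 empty cells -> FULL (clear)
  row 3: 1 empty cell -> not full
  row 4: 0 empty cells -> FULL (clear)
  row 5: 4 empty cells -> not full
  row 6: 0 empty cells -> FULL (clear)
  row 7: 6 empty cells -> not full
  row 8: 4 empty cells -> not full
  row 9: 3 empty cells -> not full
  row 10: 6 empty cells -> not full
Total rows cleared: 3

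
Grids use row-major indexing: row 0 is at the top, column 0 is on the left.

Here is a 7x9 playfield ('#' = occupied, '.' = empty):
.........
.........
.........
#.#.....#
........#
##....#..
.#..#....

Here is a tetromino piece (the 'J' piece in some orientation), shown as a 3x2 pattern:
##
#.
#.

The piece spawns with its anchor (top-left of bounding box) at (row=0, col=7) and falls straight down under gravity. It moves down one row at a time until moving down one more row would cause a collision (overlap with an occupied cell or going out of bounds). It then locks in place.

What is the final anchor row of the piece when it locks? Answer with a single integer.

Spawn at (row=0, col=7). Try each row:
  row 0: fits
  row 1: fits
  row 2: fits
  row 3: blocked -> lock at row 2

Answer: 2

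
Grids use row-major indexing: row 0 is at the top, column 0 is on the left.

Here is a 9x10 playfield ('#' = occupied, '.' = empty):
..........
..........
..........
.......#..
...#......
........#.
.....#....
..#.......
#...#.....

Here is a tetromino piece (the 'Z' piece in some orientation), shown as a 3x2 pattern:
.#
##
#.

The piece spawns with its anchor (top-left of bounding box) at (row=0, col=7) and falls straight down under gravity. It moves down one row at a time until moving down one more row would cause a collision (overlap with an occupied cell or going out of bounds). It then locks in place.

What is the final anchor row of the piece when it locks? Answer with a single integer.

Answer: 0

Derivation:
Spawn at (row=0, col=7). Try each row:
  row 0: fits
  row 1: blocked -> lock at row 0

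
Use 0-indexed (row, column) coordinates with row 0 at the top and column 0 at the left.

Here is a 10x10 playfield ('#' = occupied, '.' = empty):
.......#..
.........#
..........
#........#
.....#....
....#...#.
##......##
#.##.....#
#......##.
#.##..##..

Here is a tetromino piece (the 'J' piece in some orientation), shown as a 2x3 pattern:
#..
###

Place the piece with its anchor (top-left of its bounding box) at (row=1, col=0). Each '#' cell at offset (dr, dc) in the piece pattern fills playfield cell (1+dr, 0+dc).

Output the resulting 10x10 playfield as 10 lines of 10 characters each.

Fill (1+0,0+0) = (1,0)
Fill (1+1,0+0) = (2,0)
Fill (1+1,0+1) = (2,1)
Fill (1+1,0+2) = (2,2)

Answer: .......#..
#........#
###.......
#........#
.....#....
....#...#.
##......##
#.##.....#
#......##.
#.##..##..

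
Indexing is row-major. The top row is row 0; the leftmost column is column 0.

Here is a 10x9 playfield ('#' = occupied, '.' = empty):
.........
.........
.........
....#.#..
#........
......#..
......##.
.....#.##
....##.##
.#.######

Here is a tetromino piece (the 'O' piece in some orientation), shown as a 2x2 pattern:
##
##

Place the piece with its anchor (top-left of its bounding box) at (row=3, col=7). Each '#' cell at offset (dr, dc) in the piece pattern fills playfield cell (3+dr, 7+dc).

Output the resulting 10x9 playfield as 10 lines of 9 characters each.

Fill (3+0,7+0) = (3,7)
Fill (3+0,7+1) = (3,8)
Fill (3+1,7+0) = (4,7)
Fill (3+1,7+1) = (4,8)

Answer: .........
.........
.........
....#.###
#......##
......#..
......##.
.....#.##
....##.##
.#.######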